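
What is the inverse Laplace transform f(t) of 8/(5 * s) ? 8/5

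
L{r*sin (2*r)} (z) 4*z/ (z^2 + 4)^2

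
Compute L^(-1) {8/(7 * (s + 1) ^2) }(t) 8 * t * exp(-t) /7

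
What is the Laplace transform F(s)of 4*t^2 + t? s^(-2) + 8/s^3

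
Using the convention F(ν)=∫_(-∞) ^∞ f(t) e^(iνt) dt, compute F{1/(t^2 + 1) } pi*exp(-Abs(ν) ) 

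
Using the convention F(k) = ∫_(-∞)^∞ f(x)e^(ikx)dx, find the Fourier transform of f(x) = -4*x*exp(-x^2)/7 -2*I*sqrt(pi)*k*exp(-k^2/4)/7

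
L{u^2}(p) 2/p^3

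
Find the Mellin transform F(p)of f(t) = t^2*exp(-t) gamma(p + 2)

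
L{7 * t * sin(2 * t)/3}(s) 28 * s/(3 * (s^2+4)^2)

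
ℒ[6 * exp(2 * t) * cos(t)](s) 6 * (s - 2) /((s - 2) ^2 + 1) 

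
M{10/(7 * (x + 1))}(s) 10 * pi * csc(pi * s)/7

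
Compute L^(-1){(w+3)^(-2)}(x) x * exp(-3 * x)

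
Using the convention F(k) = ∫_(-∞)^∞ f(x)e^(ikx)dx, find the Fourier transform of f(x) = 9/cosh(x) 9 * pi/cosh(pi * k/2)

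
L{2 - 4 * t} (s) 2/s - 4/s^2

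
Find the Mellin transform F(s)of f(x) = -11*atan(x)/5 11*pi*sec(pi*s/2)/(10*s)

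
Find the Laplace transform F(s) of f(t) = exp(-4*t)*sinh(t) 1/((s + 4) ^2 - 1) 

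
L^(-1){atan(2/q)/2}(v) sin(2*v)/(2*v)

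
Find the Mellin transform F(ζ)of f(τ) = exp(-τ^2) gamma(ζ/2)/2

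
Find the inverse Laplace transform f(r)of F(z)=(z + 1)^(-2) r * exp(-r)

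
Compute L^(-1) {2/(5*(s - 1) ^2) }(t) 2*t*exp(t) /5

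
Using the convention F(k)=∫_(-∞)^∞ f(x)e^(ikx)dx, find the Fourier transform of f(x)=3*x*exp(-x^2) 3*I*sqrt(pi)*k*exp(-k^2/4)/2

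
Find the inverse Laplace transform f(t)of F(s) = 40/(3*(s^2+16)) 10*sin(4*t)/3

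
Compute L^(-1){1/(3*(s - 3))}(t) exp(3*t)/3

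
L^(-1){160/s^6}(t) 4*t^5/3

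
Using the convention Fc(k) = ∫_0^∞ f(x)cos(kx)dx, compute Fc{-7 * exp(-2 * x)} -14/(k^2 + 4)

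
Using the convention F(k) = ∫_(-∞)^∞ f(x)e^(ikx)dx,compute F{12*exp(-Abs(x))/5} 24/(5*(k^2 + 1))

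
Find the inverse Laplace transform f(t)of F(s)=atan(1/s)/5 sin(t)/(5*t)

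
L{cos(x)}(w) w/(w^2 + 1)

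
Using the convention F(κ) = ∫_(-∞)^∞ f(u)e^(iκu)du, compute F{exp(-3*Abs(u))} 6/(κ^2 + 9)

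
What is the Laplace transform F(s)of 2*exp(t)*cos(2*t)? 2*(s - 1)/((s - 1)^2 + 4)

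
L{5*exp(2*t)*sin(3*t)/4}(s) 15/(4*((s - 2)^2 + 9))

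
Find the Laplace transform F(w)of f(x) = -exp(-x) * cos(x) (-w - 1)/((w + 1)^2 + 1)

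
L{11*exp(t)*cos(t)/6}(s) 11*(s - 1)/(6*((s - 1)^2+1))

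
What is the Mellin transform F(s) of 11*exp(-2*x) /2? 11*gamma(s) /(2*2^s) 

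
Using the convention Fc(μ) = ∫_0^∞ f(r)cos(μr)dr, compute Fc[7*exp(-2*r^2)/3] 7*sqrt(2)*sqrt(pi)*exp(-μ^2/8)/12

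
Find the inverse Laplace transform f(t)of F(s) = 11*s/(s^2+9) 11*cos(3*t)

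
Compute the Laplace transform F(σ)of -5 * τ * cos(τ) 5 * (1 - σ^2)/(σ^2 + 1)^2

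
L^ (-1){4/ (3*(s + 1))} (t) 4*exp (-t)/3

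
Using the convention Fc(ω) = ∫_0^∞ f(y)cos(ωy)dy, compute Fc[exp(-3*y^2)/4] sqrt(3)*sqrt(pi)*exp(-ω^2/12)/24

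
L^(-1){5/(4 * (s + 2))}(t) 5 * exp(-2 * t)/4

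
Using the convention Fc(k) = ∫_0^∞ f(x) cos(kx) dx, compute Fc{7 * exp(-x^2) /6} 7 * sqrt(pi) * exp(-k^2/4) /12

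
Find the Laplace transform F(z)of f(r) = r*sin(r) 2*z/(z^2 + 1)^2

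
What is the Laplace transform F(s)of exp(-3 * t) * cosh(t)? (s + 3)/((s + 3)^2 - 1)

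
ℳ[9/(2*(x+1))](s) 9*pi*csc(pi*s)/2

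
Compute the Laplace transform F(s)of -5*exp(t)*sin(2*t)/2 -5/((s - 1)^2 + 4)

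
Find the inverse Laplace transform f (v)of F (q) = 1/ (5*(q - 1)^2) v*exp (v)/5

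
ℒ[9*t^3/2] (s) 27/s^4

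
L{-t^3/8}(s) -3/(4*s^4) 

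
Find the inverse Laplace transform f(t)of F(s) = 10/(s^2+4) 5*sin(2*t)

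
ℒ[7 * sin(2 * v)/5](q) 14/(5 * (q^2 + 4))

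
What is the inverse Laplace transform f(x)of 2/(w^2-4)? sinh(2 * x)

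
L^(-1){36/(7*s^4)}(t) 6*t^3/7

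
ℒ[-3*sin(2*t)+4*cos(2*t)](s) 4*s/(s^2+4) - 6/(s^2+4)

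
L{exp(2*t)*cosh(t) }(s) (s - 2) /((s - 2) ^2 - 1) 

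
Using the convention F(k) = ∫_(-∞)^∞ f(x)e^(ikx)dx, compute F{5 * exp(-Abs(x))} 10/(k^2 + 1)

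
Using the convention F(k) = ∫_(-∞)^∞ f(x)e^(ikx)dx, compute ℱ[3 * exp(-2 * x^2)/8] 3 * sqrt(2) * sqrt(pi) * exp(-k^2/8)/16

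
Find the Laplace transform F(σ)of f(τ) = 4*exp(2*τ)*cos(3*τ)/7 4*(σ - 2)/(7*((σ - 2)^2 + 9))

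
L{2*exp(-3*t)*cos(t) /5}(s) 2*(s + 3) /(5*((s + 3) ^2 + 1) ) 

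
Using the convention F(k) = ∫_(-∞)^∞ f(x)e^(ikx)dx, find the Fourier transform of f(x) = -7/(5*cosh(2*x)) -7*pi/(10*cosh(pi*k/4))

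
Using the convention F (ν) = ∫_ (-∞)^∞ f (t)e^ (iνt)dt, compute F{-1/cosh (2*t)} -pi/ (2*cosh (pi*ν/4))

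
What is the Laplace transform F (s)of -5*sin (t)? -5/ (s^2 + 1)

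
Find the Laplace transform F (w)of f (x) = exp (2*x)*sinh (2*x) 2/ (w*(w - 4))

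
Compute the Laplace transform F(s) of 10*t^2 20/s^3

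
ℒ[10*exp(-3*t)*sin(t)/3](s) 10/(3*((s + 3)^2 + 1))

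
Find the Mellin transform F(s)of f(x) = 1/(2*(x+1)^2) (-pi*s+pi)/(2*sin(pi*s))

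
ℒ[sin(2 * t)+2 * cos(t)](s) 2/(s^2+4)+2 * s/(s^2+1)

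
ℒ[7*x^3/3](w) 14/w^4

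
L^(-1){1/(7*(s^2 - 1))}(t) sinh(t)/7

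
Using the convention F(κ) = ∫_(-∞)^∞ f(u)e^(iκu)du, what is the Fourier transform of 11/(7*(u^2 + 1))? 11*pi*exp(-Abs(κ))/7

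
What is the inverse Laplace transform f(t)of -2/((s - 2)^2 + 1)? -2 * exp(2 * t) * sin(t)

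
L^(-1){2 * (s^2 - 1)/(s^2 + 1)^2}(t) 2 * t * cos(t)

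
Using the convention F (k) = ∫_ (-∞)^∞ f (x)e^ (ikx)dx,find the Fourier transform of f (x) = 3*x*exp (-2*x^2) 3*sqrt (2)*I*sqrt (pi)*k*exp (-k^2/8)/8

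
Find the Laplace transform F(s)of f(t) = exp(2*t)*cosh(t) (s - 2)/((s - 2)^2 - 1)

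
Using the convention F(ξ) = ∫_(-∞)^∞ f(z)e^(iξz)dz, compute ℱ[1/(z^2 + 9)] pi*exp(-3*Abs(ξ))/3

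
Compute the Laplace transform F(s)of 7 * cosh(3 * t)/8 7 * s/(8 * (s^2 - 9))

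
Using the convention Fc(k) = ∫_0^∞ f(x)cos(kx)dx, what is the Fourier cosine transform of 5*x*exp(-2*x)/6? 5*(4 - k^2)/(6*(k^2 + 4)^2)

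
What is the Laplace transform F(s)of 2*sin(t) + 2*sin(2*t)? 4/(s^2 + 4) + 2/(s^2 + 1)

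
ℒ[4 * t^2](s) 8/s^3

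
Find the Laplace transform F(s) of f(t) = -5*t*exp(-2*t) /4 -5/(4*(s + 2) ^2) 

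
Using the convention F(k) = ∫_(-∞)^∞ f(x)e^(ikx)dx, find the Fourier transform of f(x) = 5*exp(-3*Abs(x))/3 10/(k^2 + 9)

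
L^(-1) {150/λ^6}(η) 5*η^5/4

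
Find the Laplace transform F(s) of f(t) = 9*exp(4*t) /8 9/(8*(s - 4) ) 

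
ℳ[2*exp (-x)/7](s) 2*gamma (s)/7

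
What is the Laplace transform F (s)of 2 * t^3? 12/s^4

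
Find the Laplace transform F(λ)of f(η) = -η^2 -2/λ^3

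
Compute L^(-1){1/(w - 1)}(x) exp(x)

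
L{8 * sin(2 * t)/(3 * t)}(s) 8 * atan(2/s)/3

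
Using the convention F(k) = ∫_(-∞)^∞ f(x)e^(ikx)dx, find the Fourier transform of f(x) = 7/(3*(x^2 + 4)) 7*pi*exp(-2*Abs(k))/6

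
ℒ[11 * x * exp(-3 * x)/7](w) 11/(7 * (w + 3)^2)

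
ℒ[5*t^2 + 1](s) 10/s^3 + 1/s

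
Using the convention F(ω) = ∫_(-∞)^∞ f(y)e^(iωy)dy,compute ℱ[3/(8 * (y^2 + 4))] 3 * pi * exp(-2 * Abs(ω))/16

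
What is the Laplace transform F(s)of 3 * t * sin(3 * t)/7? 18 * s/(7 * (s^2 + 9)^2)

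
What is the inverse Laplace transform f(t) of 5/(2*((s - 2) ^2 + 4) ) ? 5*exp(2*t)*sin(2*t) /4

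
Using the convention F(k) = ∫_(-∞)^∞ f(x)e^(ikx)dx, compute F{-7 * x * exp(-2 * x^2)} -7 * sqrt(2) * I * sqrt(pi) * k * exp(-k^2/8)/8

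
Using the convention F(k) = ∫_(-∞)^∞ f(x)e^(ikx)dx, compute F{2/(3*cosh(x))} 2*pi/(3*cosh(pi*k/2))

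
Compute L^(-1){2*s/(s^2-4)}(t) 2*cosh(2*t)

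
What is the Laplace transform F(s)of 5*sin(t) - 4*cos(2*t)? 5/(s^2 + 1) - 4*s/(s^2 + 4)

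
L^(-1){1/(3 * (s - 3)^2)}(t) t * exp(3 * t)/3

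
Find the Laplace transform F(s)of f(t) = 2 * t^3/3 4/s^4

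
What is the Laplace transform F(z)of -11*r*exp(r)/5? -11/(5*(z - 1)^2)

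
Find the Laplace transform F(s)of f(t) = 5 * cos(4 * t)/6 5 * s/(6 * (s^2+16))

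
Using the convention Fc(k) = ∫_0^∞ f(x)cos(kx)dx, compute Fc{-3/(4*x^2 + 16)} -3*pi*exp(-2*k)/16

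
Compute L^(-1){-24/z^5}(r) -r^4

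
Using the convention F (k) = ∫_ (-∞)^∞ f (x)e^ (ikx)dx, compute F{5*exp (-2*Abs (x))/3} 20/ (3*(k^2 + 4))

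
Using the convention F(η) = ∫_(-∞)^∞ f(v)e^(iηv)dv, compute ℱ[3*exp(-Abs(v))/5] 6/(5*(η^2 + 1))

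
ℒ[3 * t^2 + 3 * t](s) 6/s^3 + 3/s^2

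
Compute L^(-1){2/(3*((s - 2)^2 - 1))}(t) 2*exp(2*t)*sinh(t)/3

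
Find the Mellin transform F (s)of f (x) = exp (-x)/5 gamma (s)/5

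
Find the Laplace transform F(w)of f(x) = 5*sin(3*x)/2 15/(2*(w^2 + 9))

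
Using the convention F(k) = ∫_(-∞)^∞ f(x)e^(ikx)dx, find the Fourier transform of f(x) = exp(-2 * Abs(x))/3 4/(3 * (k^2+4))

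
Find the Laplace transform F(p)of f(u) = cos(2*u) p/(p^2+4)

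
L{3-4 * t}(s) 3/s - 4/s^2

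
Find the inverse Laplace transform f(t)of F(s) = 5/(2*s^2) 5*t/2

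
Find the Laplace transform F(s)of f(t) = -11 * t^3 -66/s^4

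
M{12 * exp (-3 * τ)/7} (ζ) 12 * gamma (ζ)/ (7 * 3^ζ)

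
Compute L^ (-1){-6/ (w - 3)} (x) -6*exp (3*x)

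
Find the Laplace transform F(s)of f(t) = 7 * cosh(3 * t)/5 7 * s/(5 * (s^2 - 9))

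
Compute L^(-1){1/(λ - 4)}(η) exp(4*η)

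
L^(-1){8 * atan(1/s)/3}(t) 8 * sin(t)/(3 * t)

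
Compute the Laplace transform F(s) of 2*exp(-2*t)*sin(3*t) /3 2/((s + 2) ^2 + 9) 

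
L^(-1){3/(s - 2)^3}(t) 3*t^2*exp(2*t)/2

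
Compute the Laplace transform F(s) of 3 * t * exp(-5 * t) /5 3/(5 * (s+5) ^2) 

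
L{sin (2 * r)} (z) 2/ (z^2 + 4)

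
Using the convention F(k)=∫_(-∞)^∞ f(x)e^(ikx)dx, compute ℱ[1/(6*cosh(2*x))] pi/(12*cosh(pi*k/4))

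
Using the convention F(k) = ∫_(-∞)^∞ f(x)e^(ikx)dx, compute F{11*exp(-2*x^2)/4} 11*sqrt(2)*sqrt(pi)*exp(-k^2/8)/8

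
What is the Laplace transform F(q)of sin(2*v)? 2/(q^2+4)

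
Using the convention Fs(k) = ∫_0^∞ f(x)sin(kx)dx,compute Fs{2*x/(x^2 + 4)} pi*exp(-2*k)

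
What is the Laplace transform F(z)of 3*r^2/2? 3/z^3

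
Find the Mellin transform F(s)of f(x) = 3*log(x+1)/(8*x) -3*pi*csc(pi*s)/(8*s - 8)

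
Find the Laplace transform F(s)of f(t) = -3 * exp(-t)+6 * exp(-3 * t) 6/(s+3)-3/(s+1)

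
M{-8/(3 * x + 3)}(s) -8 * pi * csc(pi * s)/3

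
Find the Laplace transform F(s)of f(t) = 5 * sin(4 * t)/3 20/(3 * (s^2 + 16))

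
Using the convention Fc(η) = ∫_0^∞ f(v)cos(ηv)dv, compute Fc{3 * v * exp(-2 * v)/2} 3 * (4 - η^2)/(2 * (η^2 + 4)^2)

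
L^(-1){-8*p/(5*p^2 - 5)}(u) -8*cosh(u)/5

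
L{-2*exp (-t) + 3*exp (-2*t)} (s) 3/ (s + 2) - 2/ (s + 1)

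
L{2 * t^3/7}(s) 12/(7 * s^4)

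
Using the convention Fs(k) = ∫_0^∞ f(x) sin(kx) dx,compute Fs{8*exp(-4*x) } 8*k/(k^2 + 16) 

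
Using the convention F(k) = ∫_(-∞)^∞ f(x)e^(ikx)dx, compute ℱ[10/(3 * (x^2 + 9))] 10 * pi * exp(-3 * Abs(k))/9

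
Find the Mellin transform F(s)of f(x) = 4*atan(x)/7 -2*pi*sec(pi*s/2)/(7*s)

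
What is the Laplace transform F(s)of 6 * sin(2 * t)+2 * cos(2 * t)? 12/(s^2+4)+2 * s/(s^2+4)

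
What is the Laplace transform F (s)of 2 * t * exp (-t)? 2/ (s + 1)^2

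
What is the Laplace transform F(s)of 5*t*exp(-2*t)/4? 5/(4*(s + 2)^2)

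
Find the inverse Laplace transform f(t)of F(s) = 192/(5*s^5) 8*t^4/5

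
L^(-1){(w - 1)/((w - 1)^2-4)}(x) exp(x)*cosh(2*x)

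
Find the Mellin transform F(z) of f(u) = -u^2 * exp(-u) -gamma(z + 2) 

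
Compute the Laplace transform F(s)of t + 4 s^(-2) + 4/s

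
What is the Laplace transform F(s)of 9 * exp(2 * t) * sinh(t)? 9/((s - 2)^2-1)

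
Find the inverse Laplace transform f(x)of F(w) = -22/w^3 -11 * x^2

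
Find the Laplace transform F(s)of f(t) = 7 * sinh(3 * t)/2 21/(2 * (s^2 - 9))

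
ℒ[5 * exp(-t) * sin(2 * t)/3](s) 10/(3 * ((s+1)^2+4))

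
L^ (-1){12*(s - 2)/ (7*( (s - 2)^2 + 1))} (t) 12*exp (2*t)*cos (t)/7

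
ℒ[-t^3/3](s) -2/s^4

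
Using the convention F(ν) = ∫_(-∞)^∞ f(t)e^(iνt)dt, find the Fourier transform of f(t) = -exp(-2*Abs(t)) -4/(ν^2 + 4)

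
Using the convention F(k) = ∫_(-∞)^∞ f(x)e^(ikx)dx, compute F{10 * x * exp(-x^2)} 5 * I * sqrt(pi) * k * exp(-k^2/4)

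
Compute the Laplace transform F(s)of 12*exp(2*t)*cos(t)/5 12*(s - 2)/(5*((s - 2)^2+1))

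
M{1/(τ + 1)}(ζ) pi*csc(pi*ζ)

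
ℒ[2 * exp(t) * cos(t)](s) 2 * (s - 1)/((s - 1)^2 + 1)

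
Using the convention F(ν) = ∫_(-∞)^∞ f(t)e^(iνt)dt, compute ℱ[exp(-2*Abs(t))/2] 2/(ν^2 + 4)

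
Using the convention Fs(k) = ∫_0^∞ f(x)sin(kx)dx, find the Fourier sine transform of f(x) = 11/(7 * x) 11 * pi/14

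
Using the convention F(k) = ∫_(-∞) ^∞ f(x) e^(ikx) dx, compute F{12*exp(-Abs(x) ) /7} 24/(7*(k^2 + 1) ) 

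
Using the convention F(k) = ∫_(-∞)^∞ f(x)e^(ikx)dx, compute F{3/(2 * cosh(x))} 3 * pi/(2 * cosh(pi * k/2))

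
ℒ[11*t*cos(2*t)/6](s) 11*(s^2 - 4)/(6*(s^2 + 4)^2)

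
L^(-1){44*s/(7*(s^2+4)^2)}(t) 11*t*sin(2*t)/7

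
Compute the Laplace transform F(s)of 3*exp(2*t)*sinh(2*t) 6/(s*(s - 4))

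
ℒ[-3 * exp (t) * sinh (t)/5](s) -3/ (5 * s * (s - 2))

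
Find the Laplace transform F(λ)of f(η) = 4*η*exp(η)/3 4/(3*(λ - 1)^2)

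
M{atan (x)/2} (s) -pi*sec (pi*s/2)/ (4*s)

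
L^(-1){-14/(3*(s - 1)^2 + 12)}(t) -7*exp(t)*sin(2*t)/3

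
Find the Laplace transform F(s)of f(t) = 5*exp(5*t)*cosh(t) 5*(s - 5)/((s - 5)^2 - 1)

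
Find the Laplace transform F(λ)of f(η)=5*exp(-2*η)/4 5/(4*(λ + 2))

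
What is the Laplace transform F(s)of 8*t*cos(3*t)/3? 8*(s^2 - 9)/(3*(s^2+9)^2)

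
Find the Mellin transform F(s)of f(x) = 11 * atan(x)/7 -11 * pi * sec(pi * s/2)/(14 * s)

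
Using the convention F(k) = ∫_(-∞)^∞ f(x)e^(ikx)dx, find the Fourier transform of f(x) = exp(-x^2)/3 sqrt(pi)*exp(-k^2/4)/3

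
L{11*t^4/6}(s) 44/s^5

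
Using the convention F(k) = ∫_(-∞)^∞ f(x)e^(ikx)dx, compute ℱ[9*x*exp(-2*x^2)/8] 9*sqrt(2)*I*sqrt(pi)*k*exp(-k^2/8)/64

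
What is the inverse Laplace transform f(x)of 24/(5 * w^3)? 12 * x^2/5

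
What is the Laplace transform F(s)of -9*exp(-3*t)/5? -9/(5*s + 15)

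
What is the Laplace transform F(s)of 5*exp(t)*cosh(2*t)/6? 5*(s - 1)/(6*((s - 1)^2 - 4))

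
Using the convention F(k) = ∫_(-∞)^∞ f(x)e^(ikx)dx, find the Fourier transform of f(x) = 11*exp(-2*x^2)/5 11*sqrt(2)*sqrt(pi)*exp(-k^2/8)/10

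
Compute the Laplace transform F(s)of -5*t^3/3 -10/s^4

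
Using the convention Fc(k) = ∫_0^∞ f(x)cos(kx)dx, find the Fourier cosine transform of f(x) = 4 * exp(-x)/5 4/(5 * (k^2 + 1))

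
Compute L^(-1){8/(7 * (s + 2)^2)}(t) 8 * t * exp(-2 * t)/7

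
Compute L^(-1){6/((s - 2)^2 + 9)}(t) 2*exp(2*t)*sin(3*t)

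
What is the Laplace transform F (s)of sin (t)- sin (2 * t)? 1/ (s^2+1) - 2/ (s^2+4)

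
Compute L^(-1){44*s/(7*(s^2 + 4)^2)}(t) 11*t*sin(2*t)/7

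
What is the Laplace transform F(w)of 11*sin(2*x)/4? 11/(2*(w^2+4))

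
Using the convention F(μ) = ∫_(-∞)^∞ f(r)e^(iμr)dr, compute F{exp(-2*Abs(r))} 4/(μ^2 + 4)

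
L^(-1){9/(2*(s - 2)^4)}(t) 3*t^3*exp(2*t)/4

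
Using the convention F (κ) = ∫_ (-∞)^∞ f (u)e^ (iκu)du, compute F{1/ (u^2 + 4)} pi * exp (-2 * Abs (κ))/2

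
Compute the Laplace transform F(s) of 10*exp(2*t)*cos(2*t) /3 10*(s - 2) /(3*((s - 2) ^2 + 4) ) 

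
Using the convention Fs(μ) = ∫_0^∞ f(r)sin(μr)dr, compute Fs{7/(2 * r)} 7 * pi/4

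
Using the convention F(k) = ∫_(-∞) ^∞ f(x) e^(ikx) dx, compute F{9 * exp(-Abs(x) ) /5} 18/(5 * (k^2 + 1) ) 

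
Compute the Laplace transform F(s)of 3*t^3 18/s^4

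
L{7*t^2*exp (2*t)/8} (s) 7/ (4*(s - 2)^3)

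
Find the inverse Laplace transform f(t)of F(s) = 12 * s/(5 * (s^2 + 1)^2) 6 * t * sin(t)/5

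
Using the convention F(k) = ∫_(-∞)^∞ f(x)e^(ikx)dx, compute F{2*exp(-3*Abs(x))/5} 12/(5*(k^2 + 9))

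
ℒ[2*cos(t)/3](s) 2*s/(3*(s^2+1))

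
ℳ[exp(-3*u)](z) gamma(z)/3^z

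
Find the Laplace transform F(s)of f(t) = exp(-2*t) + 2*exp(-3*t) 1/(s + 2) + 2/(s + 3)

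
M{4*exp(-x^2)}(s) 2*gamma(s/2)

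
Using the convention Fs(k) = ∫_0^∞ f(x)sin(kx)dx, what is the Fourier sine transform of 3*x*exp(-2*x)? 12*k/(k^2 + 4)^2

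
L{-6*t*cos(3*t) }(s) 6*(9 - s^2) /(s^2 + 9) ^2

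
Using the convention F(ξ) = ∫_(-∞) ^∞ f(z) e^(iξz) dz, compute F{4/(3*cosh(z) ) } 4*pi/(3*cosh(pi*ξ/2) ) 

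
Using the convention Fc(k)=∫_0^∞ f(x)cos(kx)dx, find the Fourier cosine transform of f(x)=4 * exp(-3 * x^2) 2 * sqrt(3) * sqrt(pi) * exp(-k^2/12)/3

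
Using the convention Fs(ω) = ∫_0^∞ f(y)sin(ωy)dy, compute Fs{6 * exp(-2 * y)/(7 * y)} 6 * atan(ω/2)/7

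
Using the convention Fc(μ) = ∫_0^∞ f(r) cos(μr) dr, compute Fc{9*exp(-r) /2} 9/(2*(μ^2 + 1) ) 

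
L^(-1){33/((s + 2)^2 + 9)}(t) 11*exp(-2*t)*sin(3*t)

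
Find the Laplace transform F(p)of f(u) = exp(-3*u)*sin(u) 1/((p + 3)^2 + 1)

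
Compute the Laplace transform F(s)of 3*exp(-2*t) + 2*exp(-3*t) 2/(s + 3) + 3/(s + 2)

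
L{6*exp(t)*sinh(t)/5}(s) 6/(5*s*(s - 2))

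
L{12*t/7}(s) 12/(7*s^2) 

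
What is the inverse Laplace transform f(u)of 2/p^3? u^2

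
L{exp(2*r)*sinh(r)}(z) 1/((z - 2)^2 - 1)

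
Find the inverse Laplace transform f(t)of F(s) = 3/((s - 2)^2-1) 3*exp(2*t)*sinh(t)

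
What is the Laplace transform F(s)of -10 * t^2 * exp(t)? -20/(s - 1)^3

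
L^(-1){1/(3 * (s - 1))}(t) exp(t)/3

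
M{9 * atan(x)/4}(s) -9 * pi * sec(pi * s/2)/(8 * s)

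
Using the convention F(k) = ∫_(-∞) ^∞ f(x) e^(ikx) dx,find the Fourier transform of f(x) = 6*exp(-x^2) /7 6*sqrt(pi)*exp(-k^2/4) /7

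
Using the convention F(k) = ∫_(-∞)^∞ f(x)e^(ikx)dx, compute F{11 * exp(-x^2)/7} 11 * sqrt(pi) * exp(-k^2/4)/7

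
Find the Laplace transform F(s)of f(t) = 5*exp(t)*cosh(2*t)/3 5*(s - 1)/(3*((s - 1)^2 - 4))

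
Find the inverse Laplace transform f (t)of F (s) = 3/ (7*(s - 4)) 3*exp (4*t)/7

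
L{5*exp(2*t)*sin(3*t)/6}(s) 5/(2*((s - 2)^2 + 9))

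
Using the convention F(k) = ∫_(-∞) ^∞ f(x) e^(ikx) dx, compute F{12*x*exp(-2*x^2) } 3*sqrt(2)*I*sqrt(pi)*k*exp(-k^2/8) /2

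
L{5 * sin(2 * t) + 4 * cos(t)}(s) 4 * s/(s^2 + 1) + 10/(s^2 + 4)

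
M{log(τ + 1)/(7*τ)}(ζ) -pi*csc(pi*ζ)/(7*ζ - 7)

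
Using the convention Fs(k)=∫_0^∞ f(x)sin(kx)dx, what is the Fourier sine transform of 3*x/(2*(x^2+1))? 3*pi*exp(-k)/4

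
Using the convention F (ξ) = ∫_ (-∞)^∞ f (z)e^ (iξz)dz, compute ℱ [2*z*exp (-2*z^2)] sqrt (2)*I*sqrt (pi)*ξ*exp (-ξ^2/8)/4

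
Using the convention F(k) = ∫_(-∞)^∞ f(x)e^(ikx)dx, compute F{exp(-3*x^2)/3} sqrt(3)*sqrt(pi)*exp(-k^2/12)/9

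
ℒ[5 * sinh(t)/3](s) 5/(3 * (s^2 - 1))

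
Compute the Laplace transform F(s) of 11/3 11/(3*s) 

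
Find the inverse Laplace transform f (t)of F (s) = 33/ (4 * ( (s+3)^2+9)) 11 * exp (-3 * t) * sin (3 * t)/4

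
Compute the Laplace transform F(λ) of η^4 24/λ^5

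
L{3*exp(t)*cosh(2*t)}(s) 3*(s - 1)/((s - 1)^2 - 4)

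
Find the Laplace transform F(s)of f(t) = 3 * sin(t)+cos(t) s/(s^2+1)+3/(s^2+1)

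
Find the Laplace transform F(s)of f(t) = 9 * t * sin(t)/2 9 * s/(s^2 + 1)^2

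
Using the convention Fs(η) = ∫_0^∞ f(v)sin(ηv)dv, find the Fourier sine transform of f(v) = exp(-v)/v atan(η)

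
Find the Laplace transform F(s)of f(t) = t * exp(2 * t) (s - 2)^(-2)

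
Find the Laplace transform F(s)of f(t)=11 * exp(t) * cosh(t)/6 11 * (s - 1)/(6 * s * (s - 2))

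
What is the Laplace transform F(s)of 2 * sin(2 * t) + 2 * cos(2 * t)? 2 * s/(s^2 + 4) + 4/(s^2 + 4)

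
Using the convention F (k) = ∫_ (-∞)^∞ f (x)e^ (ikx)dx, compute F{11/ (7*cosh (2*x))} 11*pi/ (14*cosh (pi*k/4))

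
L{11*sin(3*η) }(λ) 33/(λ^2 + 9) 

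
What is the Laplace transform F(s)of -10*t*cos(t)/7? 10*(1 - s^2)/(7*(s^2+1)^2)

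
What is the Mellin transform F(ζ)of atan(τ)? -pi * sec(pi * ζ/2)/(2 * ζ)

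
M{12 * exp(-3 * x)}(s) 12 * gamma(s)/3^s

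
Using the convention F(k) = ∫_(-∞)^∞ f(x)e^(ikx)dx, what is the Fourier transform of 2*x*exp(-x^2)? I*sqrt(pi)*k*exp(-k^2/4)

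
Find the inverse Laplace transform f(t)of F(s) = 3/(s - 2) 3*exp(2*t)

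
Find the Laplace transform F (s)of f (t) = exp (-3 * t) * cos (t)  (s + 3)/ ( (s + 3)^2 + 1)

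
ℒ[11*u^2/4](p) 11/(2*p^3) 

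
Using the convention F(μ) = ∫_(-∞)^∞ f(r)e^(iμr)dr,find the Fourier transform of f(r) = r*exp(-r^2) I*sqrt(pi)*μ*exp(-μ^2/4)/2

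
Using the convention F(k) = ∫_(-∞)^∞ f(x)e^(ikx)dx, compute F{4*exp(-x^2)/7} 4*sqrt(pi)*exp(-k^2/4)/7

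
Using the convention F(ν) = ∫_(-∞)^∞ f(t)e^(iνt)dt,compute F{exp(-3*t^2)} sqrt(3)*sqrt(pi)*exp(-ν^2/12)/3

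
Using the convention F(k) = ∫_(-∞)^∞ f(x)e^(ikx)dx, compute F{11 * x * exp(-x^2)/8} 11 * I * sqrt(pi) * k * exp(-k^2/4)/16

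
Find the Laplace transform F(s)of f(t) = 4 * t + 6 6/s + 4/s^2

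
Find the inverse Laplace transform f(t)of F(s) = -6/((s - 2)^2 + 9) -2*exp(2*t)*sin(3*t)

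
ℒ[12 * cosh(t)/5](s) 12 * s/(5 * (s^2 - 1))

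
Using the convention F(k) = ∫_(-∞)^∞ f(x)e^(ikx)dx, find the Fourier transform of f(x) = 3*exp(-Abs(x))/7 6/(7*(k^2 + 1))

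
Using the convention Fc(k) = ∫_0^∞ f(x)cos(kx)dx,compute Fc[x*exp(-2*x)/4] (4 - k^2)/(4*(k^2 + 4)^2)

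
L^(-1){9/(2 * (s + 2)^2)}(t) 9 * t * exp(-2 * t)/2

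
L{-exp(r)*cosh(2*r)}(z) (1 - z)/((z - 1)^2-4)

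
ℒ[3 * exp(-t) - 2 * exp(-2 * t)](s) 3/(s + 1) - 2/(s + 2)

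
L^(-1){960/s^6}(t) 8*t^5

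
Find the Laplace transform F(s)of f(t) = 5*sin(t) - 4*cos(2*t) 5/(s^2+1) - 4*s/(s^2+4)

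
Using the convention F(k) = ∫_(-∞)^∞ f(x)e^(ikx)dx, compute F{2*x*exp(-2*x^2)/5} sqrt(2)*I*sqrt(pi)*k*exp(-k^2/8)/20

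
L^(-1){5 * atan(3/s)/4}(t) 5 * sin(3 * t)/(4 * t)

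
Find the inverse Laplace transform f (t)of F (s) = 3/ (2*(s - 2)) 3*exp (2*t)/2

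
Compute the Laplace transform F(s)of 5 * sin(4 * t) 20/(s^2 + 16)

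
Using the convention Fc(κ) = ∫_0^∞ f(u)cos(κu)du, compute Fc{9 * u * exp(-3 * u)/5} 9 * (9 - κ^2)/(5 * (κ^2 + 9)^2)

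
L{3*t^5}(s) 360/s^6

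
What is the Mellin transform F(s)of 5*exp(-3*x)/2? 5*gamma(s)/(2*3^s)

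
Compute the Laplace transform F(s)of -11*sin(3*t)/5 -33/(5*s^2+45)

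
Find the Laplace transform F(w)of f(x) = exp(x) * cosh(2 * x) (w - 1)/((w - 1)^2 - 4)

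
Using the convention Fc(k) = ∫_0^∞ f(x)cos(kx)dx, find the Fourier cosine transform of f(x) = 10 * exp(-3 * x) 30/(k^2 + 9)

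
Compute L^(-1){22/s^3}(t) 11*t^2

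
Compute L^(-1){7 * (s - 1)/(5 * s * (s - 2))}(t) 7 * exp(t) * cosh(t)/5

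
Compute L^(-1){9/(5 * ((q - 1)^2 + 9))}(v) 3 * exp(v) * sin(3 * v)/5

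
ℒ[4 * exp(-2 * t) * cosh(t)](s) 4 * (s + 2)/((s + 2)^2 - 1)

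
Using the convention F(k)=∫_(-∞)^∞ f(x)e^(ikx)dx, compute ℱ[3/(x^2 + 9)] pi * exp(-3 * Abs(k))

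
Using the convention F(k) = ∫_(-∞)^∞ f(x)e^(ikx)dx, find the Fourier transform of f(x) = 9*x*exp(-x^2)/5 9*I*sqrt(pi)*k*exp(-k^2/4)/10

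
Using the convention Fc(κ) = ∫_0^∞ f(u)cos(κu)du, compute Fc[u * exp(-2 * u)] (4 - κ^2)/(κ^2 + 4)^2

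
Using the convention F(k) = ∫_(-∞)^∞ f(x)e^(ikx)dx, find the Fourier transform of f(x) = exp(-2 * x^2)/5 sqrt(2) * sqrt(pi) * exp(-k^2/8)/10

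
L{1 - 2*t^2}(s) 1/s - 4/s^3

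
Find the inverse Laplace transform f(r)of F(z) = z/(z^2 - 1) cosh(r)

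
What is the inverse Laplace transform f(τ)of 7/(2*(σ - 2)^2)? 7*τ*exp(2*τ)/2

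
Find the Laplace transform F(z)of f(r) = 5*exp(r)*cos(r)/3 5*(z - 1)/(3*((z - 1)^2 + 1))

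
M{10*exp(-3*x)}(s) 10*gamma(s)/3^s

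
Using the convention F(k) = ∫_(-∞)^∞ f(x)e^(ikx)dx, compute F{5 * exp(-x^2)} 5 * sqrt(pi) * exp(-k^2/4)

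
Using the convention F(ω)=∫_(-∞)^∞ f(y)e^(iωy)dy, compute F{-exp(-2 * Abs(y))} -4/(ω^2 + 4)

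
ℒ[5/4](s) 5/(4 * s)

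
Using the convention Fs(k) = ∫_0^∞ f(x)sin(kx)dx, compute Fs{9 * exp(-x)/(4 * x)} 9 * atan(k)/4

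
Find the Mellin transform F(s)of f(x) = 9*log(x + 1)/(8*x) -9*pi*csc(pi*s)/(8*s - 8)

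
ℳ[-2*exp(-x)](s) -2*gamma(s)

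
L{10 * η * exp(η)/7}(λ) 10/(7 * (λ - 1)^2)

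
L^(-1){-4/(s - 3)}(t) -4 * exp(3 * t)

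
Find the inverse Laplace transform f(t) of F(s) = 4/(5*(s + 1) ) 4*exp(-t) /5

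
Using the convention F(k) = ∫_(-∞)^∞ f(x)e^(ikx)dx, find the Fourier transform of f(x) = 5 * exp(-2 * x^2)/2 5 * sqrt(2) * sqrt(pi) * exp(-k^2/8)/4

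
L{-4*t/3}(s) -4/(3*s^2)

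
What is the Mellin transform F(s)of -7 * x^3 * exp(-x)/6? -7 * gamma(s + 3)/6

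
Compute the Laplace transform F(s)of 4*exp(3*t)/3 4/(3*(s - 3))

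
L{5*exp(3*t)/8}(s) 5/(8*(s - 3))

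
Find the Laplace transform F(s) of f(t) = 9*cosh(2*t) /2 9*s/(2*(s^2 - 4) ) 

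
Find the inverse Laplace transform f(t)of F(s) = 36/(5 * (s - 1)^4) 6 * t^3 * exp(t)/5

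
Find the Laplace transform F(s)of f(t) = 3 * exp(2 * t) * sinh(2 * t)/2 3/(s * (s - 4))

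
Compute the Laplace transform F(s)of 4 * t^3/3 8/s^4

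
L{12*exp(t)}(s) 12/(s - 1)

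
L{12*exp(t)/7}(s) 12/(7*(s - 1))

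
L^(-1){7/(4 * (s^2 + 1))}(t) 7 * sin(t)/4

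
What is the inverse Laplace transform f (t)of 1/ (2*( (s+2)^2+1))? exp (-2*t)*sin (t)/2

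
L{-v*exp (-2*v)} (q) -1/ (q + 2)^2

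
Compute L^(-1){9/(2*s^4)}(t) 3*t^3/4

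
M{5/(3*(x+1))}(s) 5*pi*csc(pi*s)/3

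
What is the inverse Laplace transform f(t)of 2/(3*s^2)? 2*t/3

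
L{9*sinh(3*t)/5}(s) 27/(5*(s^2-9))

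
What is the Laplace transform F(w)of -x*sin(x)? -2*w/(w^2 + 1)^2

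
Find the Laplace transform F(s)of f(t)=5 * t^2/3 10/(3 * s^3)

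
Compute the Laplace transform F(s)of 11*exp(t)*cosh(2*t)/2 11*(s - 1)/(2*((s - 1)^2 - 4))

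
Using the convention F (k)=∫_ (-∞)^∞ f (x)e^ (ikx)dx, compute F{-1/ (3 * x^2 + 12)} -pi * exp (-2 * Abs (k))/6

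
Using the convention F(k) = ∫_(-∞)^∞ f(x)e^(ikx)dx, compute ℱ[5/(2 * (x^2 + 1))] 5 * pi * exp(-Abs(k))/2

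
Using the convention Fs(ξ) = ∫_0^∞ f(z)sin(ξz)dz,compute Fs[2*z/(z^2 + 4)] pi*exp(-2*ξ)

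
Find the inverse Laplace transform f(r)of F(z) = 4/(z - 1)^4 2*r^3*exp(r)/3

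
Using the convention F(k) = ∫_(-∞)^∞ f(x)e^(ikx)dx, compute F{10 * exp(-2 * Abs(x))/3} 40/(3 * (k^2+4))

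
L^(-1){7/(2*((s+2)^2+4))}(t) 7*exp(-2*t)*sin(2*t)/4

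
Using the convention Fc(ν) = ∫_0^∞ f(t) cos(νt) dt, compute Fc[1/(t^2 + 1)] pi*exp(-ν) /2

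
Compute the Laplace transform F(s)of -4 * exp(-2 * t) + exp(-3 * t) 1/(s + 3) - 4/(s + 2)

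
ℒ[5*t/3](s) 5/(3*s^2)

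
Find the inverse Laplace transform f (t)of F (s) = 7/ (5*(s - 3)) 7*exp (3*t)/5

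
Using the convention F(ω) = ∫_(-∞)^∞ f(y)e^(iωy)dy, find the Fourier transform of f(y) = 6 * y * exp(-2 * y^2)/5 3 * sqrt(2) * I * sqrt(pi) * ω * exp(-ω^2/8)/20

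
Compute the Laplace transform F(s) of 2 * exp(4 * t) 2/(s - 4) 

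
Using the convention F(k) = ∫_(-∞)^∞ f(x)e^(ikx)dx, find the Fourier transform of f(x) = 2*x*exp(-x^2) I*sqrt(pi)*k*exp(-k^2/4)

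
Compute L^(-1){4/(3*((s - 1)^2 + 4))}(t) 2*exp(t)*sin(2*t)/3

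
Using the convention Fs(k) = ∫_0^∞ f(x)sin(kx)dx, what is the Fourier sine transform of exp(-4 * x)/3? k/(3 * (k^2 + 16))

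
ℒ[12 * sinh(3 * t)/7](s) 36/(7 * (s^2 - 9))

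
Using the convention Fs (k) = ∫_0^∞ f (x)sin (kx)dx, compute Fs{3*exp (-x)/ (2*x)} 3*atan (k)/2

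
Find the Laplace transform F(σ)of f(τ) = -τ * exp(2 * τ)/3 -1/(3 * (σ - 2)^2)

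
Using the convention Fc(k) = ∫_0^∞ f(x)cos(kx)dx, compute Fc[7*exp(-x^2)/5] 7*sqrt(pi)*exp(-k^2/4)/10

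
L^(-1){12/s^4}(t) 2 * t^3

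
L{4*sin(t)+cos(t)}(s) 4/(s^2+1)+s/(s^2+1)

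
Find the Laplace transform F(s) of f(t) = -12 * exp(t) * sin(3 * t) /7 -36/(7 * (s - 1) ^2+63) 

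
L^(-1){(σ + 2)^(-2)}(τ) τ*exp(-2*τ)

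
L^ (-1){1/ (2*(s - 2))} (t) exp (2*t)/2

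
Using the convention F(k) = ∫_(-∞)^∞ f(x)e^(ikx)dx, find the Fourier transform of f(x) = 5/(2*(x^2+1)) 5*pi*exp(-Abs(k))/2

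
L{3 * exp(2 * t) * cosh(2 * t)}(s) 3 * (s - 2)/(s * (s - 4))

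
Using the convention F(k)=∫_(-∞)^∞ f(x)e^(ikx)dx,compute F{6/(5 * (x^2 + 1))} 6 * pi * exp(-Abs(k))/5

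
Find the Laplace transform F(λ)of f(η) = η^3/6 λ^(-4)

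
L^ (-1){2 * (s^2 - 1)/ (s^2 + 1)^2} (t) 2 * t * cos (t)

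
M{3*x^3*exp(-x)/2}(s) 3*gamma(s + 3)/2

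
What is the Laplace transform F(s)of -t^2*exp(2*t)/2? -1/(s - 2)^3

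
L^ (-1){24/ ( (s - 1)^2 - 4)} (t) 12 * exp (t) * sinh (2 * t)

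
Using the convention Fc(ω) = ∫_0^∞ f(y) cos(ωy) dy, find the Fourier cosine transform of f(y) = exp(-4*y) 4/(ω^2 + 16) 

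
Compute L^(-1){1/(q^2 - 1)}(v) sinh(v)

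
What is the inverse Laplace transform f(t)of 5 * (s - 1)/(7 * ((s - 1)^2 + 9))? 5 * exp(t) * cos(3 * t)/7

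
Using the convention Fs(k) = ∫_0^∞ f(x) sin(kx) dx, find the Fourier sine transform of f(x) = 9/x 9*pi/2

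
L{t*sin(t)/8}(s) s/(4*(s^2 + 1)^2)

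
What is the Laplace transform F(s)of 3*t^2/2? 3/s^3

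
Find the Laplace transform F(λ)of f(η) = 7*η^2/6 7/(3*λ^3)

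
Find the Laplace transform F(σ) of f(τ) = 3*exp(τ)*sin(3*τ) 9/((σ - 1) ^2 + 9) 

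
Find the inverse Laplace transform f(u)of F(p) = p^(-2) u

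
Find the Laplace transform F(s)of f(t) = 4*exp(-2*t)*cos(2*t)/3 4*(s+2)/(3*((s+2)^2+4))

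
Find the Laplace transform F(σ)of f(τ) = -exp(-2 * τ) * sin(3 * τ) -3/((σ + 2)^2 + 9)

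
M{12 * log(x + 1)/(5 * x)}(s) -12 * pi * csc(pi * s)/(5 * s - 5)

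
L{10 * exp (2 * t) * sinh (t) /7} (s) 10/ (7 * ( (s - 2) ^2 - 1) ) 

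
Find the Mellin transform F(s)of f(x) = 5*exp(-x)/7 5*gamma(s)/7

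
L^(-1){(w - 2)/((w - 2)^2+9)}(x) exp(2*x)*cos(3*x)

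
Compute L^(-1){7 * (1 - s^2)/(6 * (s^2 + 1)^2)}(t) -7 * t * cos(t)/6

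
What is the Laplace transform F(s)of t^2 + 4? 4/s + 2/s^3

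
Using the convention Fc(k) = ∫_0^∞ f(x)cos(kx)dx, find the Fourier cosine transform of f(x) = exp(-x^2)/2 sqrt(pi)*exp(-k^2/4)/4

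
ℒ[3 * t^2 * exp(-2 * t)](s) 6/(s + 2)^3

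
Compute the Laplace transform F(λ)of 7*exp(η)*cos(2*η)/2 7*(λ - 1)/(2*((λ - 1)^2 + 4))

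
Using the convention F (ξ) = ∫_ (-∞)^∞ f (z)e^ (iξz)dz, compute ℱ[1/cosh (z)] pi/cosh (pi * ξ/2)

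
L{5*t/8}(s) 5/(8*s^2) 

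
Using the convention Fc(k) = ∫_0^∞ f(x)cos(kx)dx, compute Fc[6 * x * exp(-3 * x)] 6 * (9 - k^2)/(k^2 + 9)^2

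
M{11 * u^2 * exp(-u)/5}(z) 11 * gamma(z+2)/5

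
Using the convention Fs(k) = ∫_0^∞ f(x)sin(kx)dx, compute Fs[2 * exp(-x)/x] 2 * atan(k)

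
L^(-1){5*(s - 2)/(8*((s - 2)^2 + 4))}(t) 5*exp(2*t)*cos(2*t)/8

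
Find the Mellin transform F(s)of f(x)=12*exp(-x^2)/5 6*gamma(s/2)/5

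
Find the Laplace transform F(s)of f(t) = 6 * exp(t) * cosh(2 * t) 6 * (s - 1)/((s - 1)^2 - 4)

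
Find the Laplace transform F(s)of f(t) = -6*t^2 -12/s^3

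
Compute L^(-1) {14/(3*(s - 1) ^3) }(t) 7*t^2*exp(t) /3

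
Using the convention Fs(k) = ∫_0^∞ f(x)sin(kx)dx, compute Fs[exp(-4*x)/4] k/(4*(k^2+16))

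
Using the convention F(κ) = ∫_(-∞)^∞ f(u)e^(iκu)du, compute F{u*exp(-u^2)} I*sqrt(pi)*κ*exp(-κ^2/4)/2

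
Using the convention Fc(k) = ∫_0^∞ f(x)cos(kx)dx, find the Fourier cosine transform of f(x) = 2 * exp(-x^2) sqrt(pi) * exp(-k^2/4)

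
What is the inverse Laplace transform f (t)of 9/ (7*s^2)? 9*t/7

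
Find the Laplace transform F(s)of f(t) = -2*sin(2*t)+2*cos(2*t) 2*s/(s^2+4) - 4/(s^2+4)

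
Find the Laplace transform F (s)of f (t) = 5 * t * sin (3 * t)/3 10 * s/ (s^2+9)^2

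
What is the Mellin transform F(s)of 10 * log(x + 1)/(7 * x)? -10 * pi * csc(pi * s)/(7 * s - 7)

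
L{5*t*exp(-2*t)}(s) 5/(s + 2)^2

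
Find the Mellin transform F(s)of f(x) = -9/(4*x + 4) -9*pi*csc(pi*s)/4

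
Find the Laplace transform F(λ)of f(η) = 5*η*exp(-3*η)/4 5/(4*(λ + 3)^2)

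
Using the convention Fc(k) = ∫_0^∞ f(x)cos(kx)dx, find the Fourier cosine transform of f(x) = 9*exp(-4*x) 36/(k^2 + 16)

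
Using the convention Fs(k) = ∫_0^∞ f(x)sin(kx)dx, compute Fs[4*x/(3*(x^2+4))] 2*pi*exp(-2*k)/3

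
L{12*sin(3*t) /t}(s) 12*atan(3/s) 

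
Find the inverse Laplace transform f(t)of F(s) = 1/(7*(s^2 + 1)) sin(t)/7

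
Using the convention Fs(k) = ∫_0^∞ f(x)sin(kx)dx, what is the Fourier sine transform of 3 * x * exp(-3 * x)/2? 9 * k/(k^2 + 9)^2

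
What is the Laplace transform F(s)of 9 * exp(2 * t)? 9/(s - 2)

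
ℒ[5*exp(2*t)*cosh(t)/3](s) 5*(s - 2)/(3*((s - 2)^2 - 1))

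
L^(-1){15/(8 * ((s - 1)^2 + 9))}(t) 5 * exp(t) * sin(3 * t)/8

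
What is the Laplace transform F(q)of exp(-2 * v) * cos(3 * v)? (q+2)/((q+2)^2+9)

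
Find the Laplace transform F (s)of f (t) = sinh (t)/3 1/ (3*(s^2 - 1))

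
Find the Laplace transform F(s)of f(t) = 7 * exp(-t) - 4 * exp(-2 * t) 7/(s + 1) - 4/(s + 2)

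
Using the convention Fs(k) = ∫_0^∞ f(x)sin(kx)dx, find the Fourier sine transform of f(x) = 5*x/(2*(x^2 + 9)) 5*pi*exp(-3*k)/4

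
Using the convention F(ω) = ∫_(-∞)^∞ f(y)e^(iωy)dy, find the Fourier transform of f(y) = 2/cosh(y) 2 * pi/cosh(pi * ω/2)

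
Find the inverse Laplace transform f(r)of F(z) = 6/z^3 3*r^2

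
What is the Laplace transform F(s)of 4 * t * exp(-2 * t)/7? 4/(7 * (s + 2)^2)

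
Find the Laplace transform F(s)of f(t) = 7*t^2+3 14/s^3+3/s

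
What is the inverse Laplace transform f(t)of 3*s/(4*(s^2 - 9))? 3*cosh(3*t)/4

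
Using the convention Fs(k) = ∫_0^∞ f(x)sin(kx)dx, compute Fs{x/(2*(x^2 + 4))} pi*exp(-2*k)/4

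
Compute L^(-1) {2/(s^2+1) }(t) 2 * sin(t) 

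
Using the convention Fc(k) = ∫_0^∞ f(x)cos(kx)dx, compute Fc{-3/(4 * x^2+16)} -3 * pi * exp(-2 * k)/16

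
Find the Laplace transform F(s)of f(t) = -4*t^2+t s^(-2) - 8/s^3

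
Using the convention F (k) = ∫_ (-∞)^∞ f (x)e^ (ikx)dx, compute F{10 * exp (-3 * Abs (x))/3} 20/ (k^2+9)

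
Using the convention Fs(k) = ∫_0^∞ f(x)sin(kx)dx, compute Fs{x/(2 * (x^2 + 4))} pi * exp(-2 * k)/4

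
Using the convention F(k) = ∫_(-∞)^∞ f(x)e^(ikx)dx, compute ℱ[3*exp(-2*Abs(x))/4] 3/(k^2 + 4)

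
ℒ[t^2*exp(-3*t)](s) 2/(s + 3)^3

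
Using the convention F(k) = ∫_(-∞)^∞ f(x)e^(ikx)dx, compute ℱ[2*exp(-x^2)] 2*sqrt(pi)*exp(-k^2/4)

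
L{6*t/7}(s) 6/(7*s^2)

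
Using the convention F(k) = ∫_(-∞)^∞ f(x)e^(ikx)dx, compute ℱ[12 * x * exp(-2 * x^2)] 3 * sqrt(2) * I * sqrt(pi) * k * exp(-k^2/8)/2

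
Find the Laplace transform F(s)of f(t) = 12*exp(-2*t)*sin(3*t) 36/((s + 2)^2 + 9)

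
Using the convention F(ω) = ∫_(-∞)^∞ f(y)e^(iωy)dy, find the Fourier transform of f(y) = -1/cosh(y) -pi/cosh(pi*ω/2)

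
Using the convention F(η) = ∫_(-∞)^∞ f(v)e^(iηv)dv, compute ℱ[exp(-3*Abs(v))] 6/(η^2+9)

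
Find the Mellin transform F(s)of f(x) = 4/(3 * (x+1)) 4 * pi * csc(pi * s)/3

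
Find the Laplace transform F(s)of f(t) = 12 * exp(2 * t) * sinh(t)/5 12/(5 * ((s - 2)^2 - 1))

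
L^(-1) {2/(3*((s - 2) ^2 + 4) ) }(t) exp(2*t)*sin(2*t) /3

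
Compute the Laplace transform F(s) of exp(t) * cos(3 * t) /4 (s - 1) /(4 * ((s - 1) ^2 + 9) ) 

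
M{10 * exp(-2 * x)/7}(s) 10 * gamma(s)/(7 * 2^s)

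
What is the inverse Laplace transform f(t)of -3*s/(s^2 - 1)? -3*cosh(t)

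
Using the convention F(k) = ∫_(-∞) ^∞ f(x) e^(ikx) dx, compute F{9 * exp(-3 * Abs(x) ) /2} 27/(k^2 + 9) 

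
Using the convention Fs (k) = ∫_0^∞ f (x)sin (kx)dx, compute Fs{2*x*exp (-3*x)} 12*k/ (k^2 + 9)^2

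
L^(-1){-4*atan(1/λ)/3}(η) -4*sin(η)/(3*η)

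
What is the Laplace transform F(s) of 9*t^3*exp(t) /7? 54/(7*(s - 1) ^4) 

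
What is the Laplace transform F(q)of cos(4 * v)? q/(q^2 + 16)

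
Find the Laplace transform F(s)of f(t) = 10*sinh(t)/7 10/(7*(s^2 - 1))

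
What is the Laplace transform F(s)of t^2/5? 2/(5*s^3)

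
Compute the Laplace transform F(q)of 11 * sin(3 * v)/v 11 * atan(3/q)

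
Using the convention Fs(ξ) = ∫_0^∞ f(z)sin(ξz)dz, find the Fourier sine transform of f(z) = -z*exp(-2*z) -4*ξ/(ξ^2 + 4)^2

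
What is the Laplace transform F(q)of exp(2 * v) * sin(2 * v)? 2/((q - 2)^2 + 4)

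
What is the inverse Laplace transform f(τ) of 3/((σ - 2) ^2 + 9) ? exp(2*τ)*sin(3*τ) 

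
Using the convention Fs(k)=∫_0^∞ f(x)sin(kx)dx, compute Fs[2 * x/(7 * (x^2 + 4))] pi * exp(-2 * k)/7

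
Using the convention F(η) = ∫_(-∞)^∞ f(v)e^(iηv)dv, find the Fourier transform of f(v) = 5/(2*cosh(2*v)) 5*pi/(4*cosh(pi*η/4))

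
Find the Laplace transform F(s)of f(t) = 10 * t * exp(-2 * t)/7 10/(7 * (s + 2)^2)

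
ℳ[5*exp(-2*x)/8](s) 5*gamma(s)/(8*2^s)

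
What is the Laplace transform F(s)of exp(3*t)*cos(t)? (s - 3)/((s - 3)^2+1)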